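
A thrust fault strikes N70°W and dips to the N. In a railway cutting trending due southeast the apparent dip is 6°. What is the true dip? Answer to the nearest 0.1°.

The section is 25° from the strike.
tan(true dip) = tan 6° / sin 25° = 0.2487
δ = arctan(0.2487) = 13.97°

14.0°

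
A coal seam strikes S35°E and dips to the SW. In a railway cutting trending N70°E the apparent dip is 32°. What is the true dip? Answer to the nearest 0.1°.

β = acute angle between strike S35°E and section N70°E = 75°.
tan(true dip) = tan 32° / sin 75° = 0.6469
true dip = arctan 0.6469 = 32.90°

32.9°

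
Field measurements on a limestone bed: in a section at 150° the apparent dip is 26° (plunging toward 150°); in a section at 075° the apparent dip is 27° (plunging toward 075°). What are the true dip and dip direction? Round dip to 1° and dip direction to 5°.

Represent each trace as a vector plunging at its apparent dip toward its trend (east-north-up frame): v₁ = (0.449, -0.778, -0.438), v₂ = (0.861, 0.231, -0.454).
Cross product v₁ × v₂ gives the pole to the plane: n ∝ (0.454, -0.173, 0.774).
Dip δ = arctan(|n_h|/n_z) = arctan(0.486/0.774) = 32.2°.
Dip direction = atan2(0.454, -0.173) = 111° (azimuth of n's horizontal projection).

true dip 32°, dip direction 110°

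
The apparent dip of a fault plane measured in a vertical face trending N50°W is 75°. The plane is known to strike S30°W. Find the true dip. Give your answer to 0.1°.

The section is 80° from the strike.
tan δ = tan α / sin β = tan 75° / sin 80° = 3.7321 / 0.9848 = 3.7896
true dip = arctan 3.7896 = 75.22°

75.2°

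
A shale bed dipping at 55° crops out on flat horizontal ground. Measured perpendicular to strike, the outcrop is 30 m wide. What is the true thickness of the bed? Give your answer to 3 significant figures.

24.6 m

True thickness t = w · sin(dip) = 30 × sin 55°
t = 30 × 0.8192 = 24.575 m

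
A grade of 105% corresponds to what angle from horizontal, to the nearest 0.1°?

tan θ = 105/100 = 1.0500
θ = arctan(1.0500) = 46.40°

46.4°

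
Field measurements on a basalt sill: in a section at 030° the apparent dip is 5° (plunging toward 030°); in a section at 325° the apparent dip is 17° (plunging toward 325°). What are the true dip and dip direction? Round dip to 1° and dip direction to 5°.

true dip 17°, dip direction 315°

The two traces are lines in the plane: v₁ = (sin 30°·cos 5°, cos 30°·cos 5°, −sin 5°), v₂ = (sin 325°·cos 17°, cos 325°·cos 17°, −sin 17°).
The plane normal is n = v₁ × v₂ ∝ (-0.184, 0.193, 0.863).
True dip = arccos(n_z / |n|) = arccos(0.9554) = 17.2°.
Dip direction = azimuth of (n_x, n_y) = atan2(-0.184, 0.193) = 316°.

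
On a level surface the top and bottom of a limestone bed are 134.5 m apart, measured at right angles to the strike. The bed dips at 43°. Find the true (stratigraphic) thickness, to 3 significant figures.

True thickness t = w · sin(dip) = 134.5 × sin 43°
t = 134.5 × 0.6820 = 91.729 m

91.7 m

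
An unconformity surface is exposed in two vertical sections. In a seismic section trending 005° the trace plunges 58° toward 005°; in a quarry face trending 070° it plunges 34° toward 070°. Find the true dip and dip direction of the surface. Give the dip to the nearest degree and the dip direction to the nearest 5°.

true dip 58°, dip direction 005°

The two traces are lines in the plane: v₁ = (sin 5°·cos 58°, cos 5°·cos 58°, −sin 58°), v₂ = (sin 70°·cos 34°, cos 70°·cos 34°, −sin 34°).
n = v₁ × v₂ = (0.055, 0.635, 0.398) (taken with n_z > 0).
Dip δ = arctan(|n_h|/n_z) = arctan(0.637/0.398) = 58.0°.
Dip direction = azimuth of (n_x, n_y) = atan2(0.055, 0.635) = 5°.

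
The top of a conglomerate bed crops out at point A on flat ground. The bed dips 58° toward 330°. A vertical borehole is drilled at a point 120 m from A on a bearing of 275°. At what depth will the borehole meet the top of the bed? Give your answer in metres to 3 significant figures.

110 m

The hole lies 55° from the dip direction, so the down-dip offset is 120 × cos 55° = 68.83 m.
Depth = down-dip offset × tan(dip) = 68.83 × tan 58° = 68.83 × 1.6003
Depth = 110.15 m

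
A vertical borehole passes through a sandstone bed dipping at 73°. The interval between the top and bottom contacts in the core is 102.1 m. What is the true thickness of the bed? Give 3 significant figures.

True thickness t = h · cos(dip) = 102.1 × cos 73°
t = 102.1 × 0.2924 = 29.851 m

29.9 m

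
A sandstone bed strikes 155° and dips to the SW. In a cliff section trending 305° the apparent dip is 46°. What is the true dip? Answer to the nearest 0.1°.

The section is 30° from the strike.
tan δ = tan α / sin β = tan 46° / sin 30° = 1.0355 / 0.5000 = 2.0711
δ = arctan(2.0711) = 64.23°

64.2°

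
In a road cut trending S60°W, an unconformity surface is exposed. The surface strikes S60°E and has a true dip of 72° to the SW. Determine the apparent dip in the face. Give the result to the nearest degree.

The section lies 60° from the strike.
tan(apparent dip) = tan 72° · sin 60° = 2.6654
α = arctan(2.6654) = 69.43°

69°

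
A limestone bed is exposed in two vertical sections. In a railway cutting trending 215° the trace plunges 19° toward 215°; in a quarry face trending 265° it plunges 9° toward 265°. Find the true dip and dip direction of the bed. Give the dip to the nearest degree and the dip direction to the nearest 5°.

The two traces are lines in the plane: v₁ = (sin 215°·cos 19°, cos 215°·cos 19°, −sin 19°), v₂ = (sin 265°·cos 9°, cos 265°·cos 9°, −sin 9°).
n = v₁ × v₂ = (-0.093, -0.235, 0.715) (taken with n_z > 0).
Dip δ = arctan(|n_h|/n_z) = arctan(0.253/0.715) = 19.5°.
Dip direction = azimuth of (n_x, n_y) = atan2(-0.093, -0.235) = 202°.

true dip 19°, dip direction 200°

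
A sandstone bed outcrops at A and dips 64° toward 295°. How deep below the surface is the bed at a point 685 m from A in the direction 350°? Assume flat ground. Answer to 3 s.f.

806 m

The hole lies 55° from the dip direction, so the down-dip offset is 685 × cos 55° = 392.90 m.
Depth = down-dip offset × tan(dip) = 392.90 × tan 64° = 392.90 × 2.0503
Depth = 805.56 m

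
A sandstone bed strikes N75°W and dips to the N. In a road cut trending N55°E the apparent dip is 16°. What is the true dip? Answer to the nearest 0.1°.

β = acute angle between strike N75°W and section N55°E = 50°.
tan(true dip) = tan 16° / sin 50° = 0.3743
δ = arctan(0.3743) = 20.52°

20.5°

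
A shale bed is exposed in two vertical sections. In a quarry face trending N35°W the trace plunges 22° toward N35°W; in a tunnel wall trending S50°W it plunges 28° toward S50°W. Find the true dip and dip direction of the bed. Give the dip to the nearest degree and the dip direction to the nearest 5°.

true dip 35°, dip direction 270°

The two traces are lines in the plane: v₁ = (sin 325°·cos 22°, cos 325°·cos 22°, −sin 22°), v₂ = (sin 230°·cos 28°, cos 230°·cos 28°, −sin 28°).
Cross product v₁ × v₂ gives the pole to the plane: n ∝ (-0.569, 0.004, 0.816).
tan δ = √(n_x²+n_y²)/n_z = 0.569/0.816, so δ = 34.9°.
The horizontal component of n points toward azimuth atan2(n_x, n_y) = 270°, the dip direction.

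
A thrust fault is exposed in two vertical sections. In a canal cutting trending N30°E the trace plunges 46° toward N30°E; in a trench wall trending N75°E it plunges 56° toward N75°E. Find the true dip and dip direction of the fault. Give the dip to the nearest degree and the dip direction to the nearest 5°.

true dip 56°, dip direction 075°

Represent each trace as a vector plunging at its apparent dip toward its trend (east-north-up frame): v₁ = (0.347, 0.602, -0.719), v₂ = (0.540, 0.145, -0.829).
n = v₁ × v₂ = (0.395, 0.101, 0.275) (taken with n_z > 0).
True dip = arccos(n_z / |n|) = arccos(0.5592) = 56.0°.
Dip direction = atan2(0.395, 0.101) = 76° (azimuth of n's horizontal projection).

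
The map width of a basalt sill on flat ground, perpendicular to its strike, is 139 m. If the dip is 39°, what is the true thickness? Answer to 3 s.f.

87.5 m

True thickness t = w · sin(dip) = 139 × sin 39°
t = 139 × 0.6293 = 87.476 m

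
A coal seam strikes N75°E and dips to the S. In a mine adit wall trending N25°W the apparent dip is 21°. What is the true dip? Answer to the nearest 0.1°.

β = acute angle between strike N75°E and section N25°W = 80°.
tan(true dip) = tan 21° / sin 80° = 0.3898
true dip = arctan 0.3898 = 21.30°

21.3°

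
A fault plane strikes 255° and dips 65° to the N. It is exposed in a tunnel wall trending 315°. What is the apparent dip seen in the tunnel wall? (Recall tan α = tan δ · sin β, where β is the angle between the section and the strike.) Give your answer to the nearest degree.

The strike is 255° and the section trends 315°; the acute angle between them is β = 60°.
tan(apparent dip) = tan 65° · sin 60° = 1.8572
α = arctan(1.8572) = 61.70°

62°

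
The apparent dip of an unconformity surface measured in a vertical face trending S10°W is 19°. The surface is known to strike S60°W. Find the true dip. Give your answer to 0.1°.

24.2°

The section is 50° from the strike.
tan δ = tan α / sin β = tan 19° / sin 50° = 0.3443 / 0.7660 = 0.4495
δ = arctan(0.4495) = 24.20°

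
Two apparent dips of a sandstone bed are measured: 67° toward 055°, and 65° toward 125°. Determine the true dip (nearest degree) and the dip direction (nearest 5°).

true dip 70°, dip direction 085°

The two traces are lines in the plane: v₁ = (sin 55°·cos 67°, cos 55°·cos 67°, −sin 67°), v₂ = (sin 125°·cos 65°, cos 125°·cos 65°, −sin 65°).
Cross product v₁ × v₂ gives the pole to the plane: n ∝ (0.426, 0.029, 0.155).
Dip δ = arctan(|n_h|/n_z) = arctan(0.427/0.155) = 70.0°.
Dip direction = azimuth of (n_x, n_y) = atan2(0.426, 0.029) = 86°.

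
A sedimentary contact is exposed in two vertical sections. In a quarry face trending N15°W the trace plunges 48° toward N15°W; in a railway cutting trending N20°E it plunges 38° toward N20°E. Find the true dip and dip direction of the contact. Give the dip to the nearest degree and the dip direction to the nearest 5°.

Each apparent-dip line lies in the plane. As unit vectors (x east, y north, z up), v₁ plunges 48°→N15°W and v₂ plunges 38°→N20°E.
The plane normal is n = v₁ × v₂ ∝ (-0.152, 0.307, 0.302).
True dip = arccos(n_z / |n|) = arccos(0.6617) = 48.6°.
The horizontal component of n points toward azimuth atan2(n_x, n_y) = 334°, the dip direction.

true dip 49°, dip direction 335°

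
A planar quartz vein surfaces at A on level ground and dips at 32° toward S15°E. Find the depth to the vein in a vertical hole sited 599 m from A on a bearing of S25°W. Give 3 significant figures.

The hole lies 40° from the dip direction, so the down-dip offset is 599 × cos 40° = 458.86 m.
Depth = down-dip offset × tan(dip) = 458.86 × tan 32° = 458.86 × 0.6249
Depth = 286.73 m

287 m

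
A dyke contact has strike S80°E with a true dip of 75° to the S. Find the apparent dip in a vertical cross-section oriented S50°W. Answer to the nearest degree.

71°

The strike is S80°E and the section trends S50°W; the acute angle between them is β = 50°.
tan α = tan 75° × sin 50° = 3.7321 × 0.7660 = 2.8589
apparent dip = arctan 2.8589 = 70.72°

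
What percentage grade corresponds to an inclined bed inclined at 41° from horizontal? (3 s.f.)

86.9%

grade % = 100 × tan 41° = 100 × 0.8693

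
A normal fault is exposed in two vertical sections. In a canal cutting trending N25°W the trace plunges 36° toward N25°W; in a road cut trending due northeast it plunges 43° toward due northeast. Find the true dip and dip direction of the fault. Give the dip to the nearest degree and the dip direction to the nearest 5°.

Each apparent-dip line lies in the plane. As unit vectors (x east, y north, z up), v₁ plunges 36°→N25°W and v₂ plunges 43°→due northeast.
Cross product v₁ × v₂ gives the pole to the plane: n ∝ (0.196, 0.537, 0.556).
tan δ = √(n_x²+n_y²)/n_z = 0.572/0.556, so δ = 45.8°.
The horizontal component of n points toward azimuth atan2(n_x, n_y) = 20°, the dip direction.

true dip 46°, dip direction 020°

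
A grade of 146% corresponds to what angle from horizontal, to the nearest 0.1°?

tan θ = 146/100 = 1.4600
θ = arctan(1.4600) = 55.59°

55.6°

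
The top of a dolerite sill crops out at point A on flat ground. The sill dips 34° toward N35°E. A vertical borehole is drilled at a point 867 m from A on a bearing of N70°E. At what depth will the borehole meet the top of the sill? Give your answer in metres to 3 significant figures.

The hole lies 35° from the dip direction, so the down-dip offset is 867 × cos 35° = 710.20 m.
Depth = down-dip offset × tan(dip) = 710.20 × tan 34° = 710.20 × 0.6745
Depth = 479.04 m

479 m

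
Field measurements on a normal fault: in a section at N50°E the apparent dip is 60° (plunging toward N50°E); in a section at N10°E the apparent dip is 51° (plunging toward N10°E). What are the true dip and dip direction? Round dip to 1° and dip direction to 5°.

Represent each trace as a vector plunging at its apparent dip toward its trend (east-north-up frame): v₁ = (0.383, 0.321, -0.866), v₂ = (0.109, 0.620, -0.777).
n = v₁ × v₂ = (0.287, 0.203, 0.202) (taken with n_z > 0).
Dip δ = arctan(|n_h|/n_z) = arctan(0.352/0.202) = 60.1°.
Dip direction = azimuth of (n_x, n_y) = atan2(0.287, 0.203) = 55°.

true dip 60°, dip direction 055°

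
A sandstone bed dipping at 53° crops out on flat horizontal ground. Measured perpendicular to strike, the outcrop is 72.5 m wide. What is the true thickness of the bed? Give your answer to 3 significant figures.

True thickness t = w · sin(dip) = 72.5 × sin 53°
t = 72.5 × 0.7986 = 57.901 m

57.9 m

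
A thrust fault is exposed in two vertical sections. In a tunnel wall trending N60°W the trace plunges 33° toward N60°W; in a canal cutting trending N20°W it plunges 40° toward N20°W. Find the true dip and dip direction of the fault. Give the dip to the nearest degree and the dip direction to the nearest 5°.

The two traces are lines in the plane: v₁ = (sin 300°·cos 33°, cos 300°·cos 33°, −sin 33°), v₂ = (sin 340°·cos 40°, cos 340°·cos 40°, −sin 40°).
The plane normal is n = v₁ × v₂ ∝ (-0.123, 0.324, 0.413).
Dip δ = arctan(|n_h|/n_z) = arctan(0.347/0.413) = 40.0°.
Dip direction = azimuth of (n_x, n_y) = atan2(-0.123, 0.324) = 339°.

true dip 40°, dip direction 340°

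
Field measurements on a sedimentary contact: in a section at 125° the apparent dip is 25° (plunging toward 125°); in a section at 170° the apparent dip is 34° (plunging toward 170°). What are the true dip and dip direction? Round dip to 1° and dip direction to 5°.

true dip 34°, dip direction 170°

The two traces are lines in the plane: v₁ = (sin 125°·cos 25°, cos 125°·cos 25°, −sin 25°), v₂ = (sin 170°·cos 34°, cos 170°·cos 34°, −sin 34°).
Cross product v₁ × v₂ gives the pole to the plane: n ∝ (0.054, -0.354, 0.531).
tan δ = √(n_x²+n_y²)/n_z = 0.358/0.531, so δ = 34.0°.
Dip direction = atan2(0.054, -0.354) = 171° (azimuth of n's horizontal projection).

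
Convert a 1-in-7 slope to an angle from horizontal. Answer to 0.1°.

tan θ = 1/7 = 0.1429
θ = arctan(0.1429) = 8.13°

8.1°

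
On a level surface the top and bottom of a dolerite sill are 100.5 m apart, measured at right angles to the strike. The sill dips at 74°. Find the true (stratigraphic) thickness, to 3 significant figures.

True thickness t = w · sin(dip) = 100.5 × sin 74°
t = 100.5 × 0.9613 = 96.607 m

96.6 m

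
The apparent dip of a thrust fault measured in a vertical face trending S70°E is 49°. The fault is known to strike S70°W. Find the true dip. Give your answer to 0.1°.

The section is 40° from the strike.
tan(true dip) = tan 49° / sin 40° = 1.7897
true dip = arctan 1.7897 = 60.80°

60.8°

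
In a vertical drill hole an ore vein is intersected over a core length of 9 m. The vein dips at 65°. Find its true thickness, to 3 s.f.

3.80 m

True thickness t = h · cos(dip) = 9 × cos 65°
t = 9 × 0.4226 = 3.804 m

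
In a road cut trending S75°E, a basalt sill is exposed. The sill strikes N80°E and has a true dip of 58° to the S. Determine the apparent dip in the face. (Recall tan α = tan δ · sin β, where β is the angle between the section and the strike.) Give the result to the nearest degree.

The strike is N80°E and the section trends S75°E; the acute angle between them is β = 25°.
tan(apparent dip) = tan 58° · sin 25° = 0.6763
apparent dip = arctan 0.6763 = 34.07°

34°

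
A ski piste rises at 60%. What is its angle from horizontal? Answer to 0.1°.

31.0°

tan θ = 60/100 = 0.6000
θ = arctan(0.6000) = 30.96°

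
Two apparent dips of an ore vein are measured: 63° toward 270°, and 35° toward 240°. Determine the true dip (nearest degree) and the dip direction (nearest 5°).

true dip 70°, dip direction 315°

Represent each trace as a vector plunging at its apparent dip toward its trend (east-north-up frame): v₁ = (-0.454, -0.000, -0.891), v₂ = (-0.709, -0.410, -0.574).
n = v₁ × v₂ = (-0.365, 0.372, 0.186) (taken with n_z > 0).
True dip = arccos(n_z / |n|) = arccos(0.3362) = 70.4°.
Dip direction = azimuth of (n_x, n_y) = atan2(-0.365, 0.372) = 316°.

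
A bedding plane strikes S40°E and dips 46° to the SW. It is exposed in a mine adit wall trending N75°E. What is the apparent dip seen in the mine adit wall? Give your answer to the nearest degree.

Angle between strike (S40°E) and section (N75°E): β = 65°.
tan(apparent dip) = tan 46° · sin 65° = 0.9385
α = arctan(0.9385) = 43.18°

43°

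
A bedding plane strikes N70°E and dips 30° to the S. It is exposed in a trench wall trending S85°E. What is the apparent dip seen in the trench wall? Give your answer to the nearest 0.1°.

The strike is N70°E and the section trends S85°E; the acute angle between them is β = 25°.
tan(apparent dip) = tan 30° · sin 25° = 0.2440
apparent dip = arctan 0.2440 = 13.71°

13.7°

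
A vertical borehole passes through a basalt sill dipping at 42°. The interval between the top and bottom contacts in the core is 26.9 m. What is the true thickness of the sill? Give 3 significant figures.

True thickness t = h · cos(dip) = 26.9 × cos 42°
t = 26.9 × 0.7431 = 19.991 m

20.0 m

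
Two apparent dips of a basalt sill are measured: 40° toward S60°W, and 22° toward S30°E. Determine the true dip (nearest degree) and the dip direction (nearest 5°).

true dip 43°, dip direction 215°

The two traces are lines in the plane: v₁ = (sin 240°·cos 40°, cos 240°·cos 40°, −sin 40°), v₂ = (sin 150°·cos 22°, cos 150°·cos 22°, −sin 22°).
Cross product v₁ × v₂ gives the pole to the plane: n ∝ (-0.373, -0.547, 0.710).
Dip δ = arctan(|n_h|/n_z) = arctan(0.661/0.710) = 43.0°.
The horizontal component of n points toward azimuth atan2(n_x, n_y) = 214°, the dip direction.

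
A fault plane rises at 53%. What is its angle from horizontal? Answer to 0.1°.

27.9°

tan θ = 53/100 = 0.5300
θ = arctan(0.5300) = 27.92°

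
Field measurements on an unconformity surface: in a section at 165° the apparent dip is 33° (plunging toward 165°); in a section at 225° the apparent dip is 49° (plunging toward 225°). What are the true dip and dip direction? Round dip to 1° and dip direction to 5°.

Represent each trace as a vector plunging at its apparent dip toward its trend (east-north-up frame): v₁ = (0.217, -0.810, -0.545), v₂ = (-0.464, -0.464, -0.755).
The plane normal is n = v₁ × v₂ ∝ (-0.359, -0.416, 0.477).
tan δ = √(n_x²+n_y²)/n_z = 0.550/0.477, so δ = 49.1°.
Dip direction = atan2(-0.359, -0.416) = 221° (azimuth of n's horizontal projection).

true dip 49°, dip direction 220°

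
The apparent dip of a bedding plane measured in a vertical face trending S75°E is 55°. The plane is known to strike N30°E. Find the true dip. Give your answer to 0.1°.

55.9°

The section is 75° from the strike.
tan(true dip) = tan 55° / sin 75° = 1.4785
δ = arctan(1.4785) = 55.93°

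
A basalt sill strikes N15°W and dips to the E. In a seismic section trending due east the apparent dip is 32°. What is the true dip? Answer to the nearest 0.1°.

32.9°

The section is 75° from the strike.
tan δ = tan α / sin β = tan 32° / sin 75° = 0.6249 / 0.9659 = 0.6469
true dip = arctan 0.6469 = 32.90°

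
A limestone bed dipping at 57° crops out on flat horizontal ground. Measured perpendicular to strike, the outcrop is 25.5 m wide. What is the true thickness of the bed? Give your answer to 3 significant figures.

True thickness t = w · sin(dip) = 25.5 × sin 57°
t = 25.5 × 0.8387 = 21.386 m

21.4 m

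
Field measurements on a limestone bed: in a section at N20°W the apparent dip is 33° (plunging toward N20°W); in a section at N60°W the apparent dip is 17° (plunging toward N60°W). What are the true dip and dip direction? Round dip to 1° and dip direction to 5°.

The two traces are lines in the plane: v₁ = (sin 340°·cos 33°, cos 340°·cos 33°, −sin 33°), v₂ = (sin 300°·cos 17°, cos 300°·cos 17°, −sin 17°).
n = v₁ × v₂ = (0.030, 0.367, 0.516) (taken with n_z > 0).
True dip = arccos(n_z / |n|) = arccos(0.8136) = 35.6°.
Dip direction = atan2(0.030, 0.367) = 5° (azimuth of n's horizontal projection).

true dip 36°, dip direction 005°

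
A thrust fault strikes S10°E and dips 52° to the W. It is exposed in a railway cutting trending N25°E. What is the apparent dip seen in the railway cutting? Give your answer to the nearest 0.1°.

36.3°

The section lies 35° from the strike.
tan α = tan 52° × sin 35° = 1.2799 × 0.5736 = 0.7341
α = arctan(0.7341) = 36.28°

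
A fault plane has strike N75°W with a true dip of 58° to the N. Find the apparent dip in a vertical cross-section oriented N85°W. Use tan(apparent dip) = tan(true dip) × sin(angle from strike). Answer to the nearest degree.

16°

The section lies 10° from the strike.
tan(apparent dip) = tan 58° · sin 10° = 0.2779
apparent dip = arctan 0.2779 = 15.53°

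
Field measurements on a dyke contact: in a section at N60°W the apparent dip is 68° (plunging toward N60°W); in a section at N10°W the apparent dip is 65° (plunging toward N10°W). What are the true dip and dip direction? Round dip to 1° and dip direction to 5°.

The two traces are lines in the plane: v₁ = (sin 300°·cos 68°, cos 300°·cos 68°, −sin 68°), v₂ = (sin 350°·cos 65°, cos 350°·cos 65°, −sin 65°).
Cross product v₁ × v₂ gives the pole to the plane: n ∝ (-0.216, 0.226, 0.121).
Dip δ = arctan(|n_h|/n_z) = arctan(0.313/0.121) = 68.8°.
Dip direction = atan2(-0.216, 0.226) = 316° (azimuth of n's horizontal projection).

true dip 69°, dip direction 315°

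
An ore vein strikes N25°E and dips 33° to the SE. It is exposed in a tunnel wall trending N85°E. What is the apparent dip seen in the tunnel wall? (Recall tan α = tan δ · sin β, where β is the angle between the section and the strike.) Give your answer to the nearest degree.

The section lies 60° from the strike.
tan α = tan 33° × sin 60° = 0.6494 × 0.8660 = 0.5624
apparent dip = arctan 0.5624 = 29.35°

29°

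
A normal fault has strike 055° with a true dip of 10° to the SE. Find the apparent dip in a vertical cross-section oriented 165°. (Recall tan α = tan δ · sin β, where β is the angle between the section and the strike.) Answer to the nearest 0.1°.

9.4°

The section lies 70° from the strike.
tan(apparent dip) = tan 10° · sin 70° = 0.1657
α = arctan(0.1657) = 9.41°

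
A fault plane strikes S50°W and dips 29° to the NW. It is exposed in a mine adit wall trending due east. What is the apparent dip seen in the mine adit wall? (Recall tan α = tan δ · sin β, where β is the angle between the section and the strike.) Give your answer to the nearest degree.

Angle between strike (S50°W) and section (due east): β = 40°.
tan(apparent dip) = tan 29° · sin 40° = 0.3563
α = arctan(0.3563) = 19.61°

20°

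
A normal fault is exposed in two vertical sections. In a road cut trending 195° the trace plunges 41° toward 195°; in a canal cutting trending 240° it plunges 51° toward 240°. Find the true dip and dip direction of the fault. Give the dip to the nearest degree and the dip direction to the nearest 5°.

Each apparent-dip line lies in the plane. As unit vectors (x east, y north, z up), v₁ plunges 41°→195° and v₂ plunges 51°→240°.
Cross product v₁ × v₂ gives the pole to the plane: n ∝ (-0.360, -0.206, 0.336).
True dip = arccos(n_z / |n|) = arccos(0.6293) = 51.0°.
The horizontal component of n points toward azimuth atan2(n_x, n_y) = 240°, the dip direction.

true dip 51°, dip direction 240°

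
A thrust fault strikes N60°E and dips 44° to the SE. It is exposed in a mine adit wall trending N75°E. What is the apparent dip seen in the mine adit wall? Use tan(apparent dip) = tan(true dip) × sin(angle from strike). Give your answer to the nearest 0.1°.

14.0°

The strike is N60°E and the section trends N75°E; the acute angle between them is β = 15°.
tan α = tan 44° × sin 15° = 0.9657 × 0.2588 = 0.2499
α = arctan(0.2499) = 14.03°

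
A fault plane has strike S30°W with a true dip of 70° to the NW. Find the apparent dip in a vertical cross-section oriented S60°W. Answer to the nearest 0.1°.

53.9°

The section lies 30° from the strike.
tan α = tan 70° × sin 30° = 2.7475 × 0.5000 = 1.3737
α = arctan(1.3737) = 53.95°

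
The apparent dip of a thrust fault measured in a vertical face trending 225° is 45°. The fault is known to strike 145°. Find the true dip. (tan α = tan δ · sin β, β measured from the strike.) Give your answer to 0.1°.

The section is 80° from the strike.
tan δ = tan α / sin β = tan 45° / sin 80° = 1.0000 / 0.9848 = 1.0154
true dip = arctan 1.0154 = 45.44°

45.4°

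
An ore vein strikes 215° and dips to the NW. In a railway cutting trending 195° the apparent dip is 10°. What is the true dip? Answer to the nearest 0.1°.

β = acute angle between strike 215° and section 195° = 20°.
tan(true dip) = tan 10° / sin 20° = 0.5155
true dip = arctan 0.5155 = 27.27°

27.3°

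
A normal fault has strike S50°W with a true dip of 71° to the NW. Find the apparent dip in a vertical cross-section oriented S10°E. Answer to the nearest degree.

The strike is S50°W and the section trends S10°E; the acute angle between them is β = 60°.
tan α = tan 71° × sin 60° = 2.9042 × 0.8660 = 2.5151
apparent dip = arctan 2.5151 = 68.32°

68°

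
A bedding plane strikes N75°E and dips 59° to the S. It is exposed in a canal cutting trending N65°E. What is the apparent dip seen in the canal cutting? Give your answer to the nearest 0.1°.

16.1°

The section lies 10° from the strike.
tan α = tan 59° × sin 10° = 1.6643 × 0.1736 = 0.2890
α = arctan(0.2890) = 16.12°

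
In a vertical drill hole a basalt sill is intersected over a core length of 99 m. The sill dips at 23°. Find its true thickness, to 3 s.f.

91.1 m

True thickness t = h · cos(dip) = 99 × cos 23°
t = 99 × 0.9205 = 91.130 m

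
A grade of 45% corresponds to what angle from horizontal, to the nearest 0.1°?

24.2°

tan θ = 45/100 = 0.4500
θ = arctan(0.4500) = 24.23°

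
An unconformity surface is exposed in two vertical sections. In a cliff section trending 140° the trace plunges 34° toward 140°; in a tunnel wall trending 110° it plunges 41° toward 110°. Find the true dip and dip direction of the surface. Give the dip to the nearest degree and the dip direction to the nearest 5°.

Represent each trace as a vector plunging at its apparent dip toward its trend (east-north-up frame): v₁ = (0.533, -0.635, -0.559), v₂ = (0.709, -0.258, -0.656).
n = v₁ × v₂ = (0.272, -0.047, 0.313) (taken with n_z > 0).
True dip = arccos(n_z / |n|) = arccos(0.7495) = 41.5°.
Dip direction = atan2(0.272, -0.047) = 100° (azimuth of n's horizontal projection).

true dip 41°, dip direction 100°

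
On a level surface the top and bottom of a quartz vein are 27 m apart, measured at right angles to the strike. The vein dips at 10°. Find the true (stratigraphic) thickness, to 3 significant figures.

4.69 m

True thickness t = w · sin(dip) = 27 × sin 10°
t = 27 × 0.1736 = 4.689 m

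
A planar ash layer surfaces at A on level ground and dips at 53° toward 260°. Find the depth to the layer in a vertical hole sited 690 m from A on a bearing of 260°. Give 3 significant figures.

The hole is directly down-dip from the outcrop, so the down-dip offset is 690 m.
Depth = down-dip offset × tan(dip) = 690.00 × tan 53° = 690.00 × 1.3270
Depth = 915.66 m

916 m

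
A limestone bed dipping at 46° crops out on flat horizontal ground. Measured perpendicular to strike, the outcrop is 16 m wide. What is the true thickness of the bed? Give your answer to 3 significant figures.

11.5 m

True thickness t = w · sin(dip) = 16 × sin 46°
t = 16 × 0.7193 = 11.509 m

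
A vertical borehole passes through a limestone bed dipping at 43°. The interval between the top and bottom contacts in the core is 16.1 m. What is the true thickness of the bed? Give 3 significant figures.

11.8 m

True thickness t = h · cos(dip) = 16.1 × cos 43°
t = 16.1 × 0.7314 = 11.775 m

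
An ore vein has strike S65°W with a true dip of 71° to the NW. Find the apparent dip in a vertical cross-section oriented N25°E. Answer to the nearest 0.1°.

61.8°

The strike is S65°W and the section trends N25°E; the acute angle between them is β = 40°.
tan(apparent dip) = tan 71° · sin 40° = 1.8668
α = arctan(1.8668) = 61.82°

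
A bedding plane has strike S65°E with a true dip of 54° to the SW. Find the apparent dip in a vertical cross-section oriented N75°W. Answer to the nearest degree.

13°

The section lies 10° from the strike.
tan(apparent dip) = tan 54° · sin 10° = 0.2390
apparent dip = arctan 0.2390 = 13.44°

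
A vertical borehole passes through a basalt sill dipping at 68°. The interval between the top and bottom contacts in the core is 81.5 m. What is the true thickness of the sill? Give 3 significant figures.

30.5 m

True thickness t = h · cos(dip) = 81.5 × cos 68°
t = 81.5 × 0.3746 = 30.530 m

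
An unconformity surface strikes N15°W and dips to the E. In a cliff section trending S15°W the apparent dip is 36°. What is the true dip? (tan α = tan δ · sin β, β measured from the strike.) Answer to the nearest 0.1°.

55.5°

The section is 30° from the strike.
tan(true dip) = tan 36° / sin 30° = 1.4531
true dip = arctan 1.4531 = 55.46°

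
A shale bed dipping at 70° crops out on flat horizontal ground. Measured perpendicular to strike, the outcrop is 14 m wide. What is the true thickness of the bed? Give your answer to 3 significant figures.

13.2 m

True thickness t = w · sin(dip) = 14 × sin 70°
t = 14 × 0.9397 = 13.156 m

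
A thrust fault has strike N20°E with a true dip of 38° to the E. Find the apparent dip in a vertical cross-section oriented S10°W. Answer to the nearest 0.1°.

Angle between strike (N20°E) and section (S10°W): β = 10°.
tan(apparent dip) = tan 38° · sin 10° = 0.1357
apparent dip = arctan 0.1357 = 7.73°

7.7°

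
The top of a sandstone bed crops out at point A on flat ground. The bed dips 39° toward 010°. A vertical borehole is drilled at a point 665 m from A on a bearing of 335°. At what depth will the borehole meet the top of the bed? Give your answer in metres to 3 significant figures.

441 m

The hole lies 35° from the dip direction, so the down-dip offset is 665 × cos 35° = 544.74 m.
Depth = down-dip offset × tan(dip) = 544.74 × tan 39° = 544.74 × 0.8098
Depth = 441.12 m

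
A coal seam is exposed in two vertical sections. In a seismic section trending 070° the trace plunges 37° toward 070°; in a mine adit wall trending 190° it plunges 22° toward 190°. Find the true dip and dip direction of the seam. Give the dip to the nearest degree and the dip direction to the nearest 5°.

Each apparent-dip line lies in the plane. As unit vectors (x east, y north, z up), v₁ plunges 37°→070° and v₂ plunges 22°→190°.
The plane normal is n = v₁ × v₂ ∝ (0.652, -0.378, 0.641).
tan δ = √(n_x²+n_y²)/n_z = 0.754/0.641, so δ = 49.6°.
Dip direction = azimuth of (n_x, n_y) = atan2(0.652, -0.378) = 120°.

true dip 50°, dip direction 120°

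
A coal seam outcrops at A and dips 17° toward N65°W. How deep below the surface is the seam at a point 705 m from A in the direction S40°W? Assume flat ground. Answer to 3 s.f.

The hole lies 75° from the dip direction, so the down-dip offset is 705 × cos 75° = 182.47 m.
Depth = down-dip offset × tan(dip) = 182.47 × tan 17° = 182.47 × 0.3057
Depth = 55.79 m

55.8 m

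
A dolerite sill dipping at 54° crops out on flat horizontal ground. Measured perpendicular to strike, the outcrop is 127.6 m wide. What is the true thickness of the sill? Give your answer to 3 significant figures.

103 m

True thickness t = w · sin(dip) = 127.6 × sin 54°
t = 127.6 × 0.8090 = 103.231 m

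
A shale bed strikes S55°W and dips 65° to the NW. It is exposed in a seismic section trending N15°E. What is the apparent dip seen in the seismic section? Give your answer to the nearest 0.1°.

54.0°

The section lies 40° from the strike.
tan(apparent dip) = tan 65° · sin 40° = 1.3785
apparent dip = arctan 1.3785 = 54.04°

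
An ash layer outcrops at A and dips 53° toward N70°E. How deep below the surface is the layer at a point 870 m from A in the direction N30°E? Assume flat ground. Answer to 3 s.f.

The hole lies 40° from the dip direction, so the down-dip offset is 870 × cos 40° = 666.46 m.
Depth = down-dip offset × tan(dip) = 666.46 × tan 53° = 666.46 × 1.3270
Depth = 884.42 m

884 m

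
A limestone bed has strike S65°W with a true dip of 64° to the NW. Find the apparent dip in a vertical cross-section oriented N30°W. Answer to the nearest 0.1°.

63.9°

The strike is S65°W and the section trends N30°W; the acute angle between them is β = 85°.
tan(apparent dip) = tan 64° · sin 85° = 2.0425
apparent dip = arctan 2.0425 = 63.91°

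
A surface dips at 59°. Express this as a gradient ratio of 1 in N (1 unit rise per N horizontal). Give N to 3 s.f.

1 in 0.601

1 : N means tan θ = 1/N, so N = 1/tan 59° = 1/1.6643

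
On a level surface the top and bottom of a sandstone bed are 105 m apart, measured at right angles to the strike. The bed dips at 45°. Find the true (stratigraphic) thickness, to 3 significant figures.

74.2 m

True thickness t = w · sin(dip) = 105 × sin 45°
t = 105 × 0.7071 = 74.246 m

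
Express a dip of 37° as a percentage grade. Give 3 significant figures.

grade % = 100 × tan 37° = 100 × 0.7536

75.4%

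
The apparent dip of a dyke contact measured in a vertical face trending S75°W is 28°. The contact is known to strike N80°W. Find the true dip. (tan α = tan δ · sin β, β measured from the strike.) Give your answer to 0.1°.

51.5°

β = acute angle between strike N80°W and section S75°W = 25°.
tan(true dip) = tan 28° / sin 25° = 1.2581
δ = arctan(1.2581) = 51.52°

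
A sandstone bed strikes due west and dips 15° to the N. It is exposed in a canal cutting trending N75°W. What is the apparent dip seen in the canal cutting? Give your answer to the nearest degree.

The section lies 15° from the strike.
tan(apparent dip) = tan 15° · sin 15° = 0.0694
α = arctan(0.0694) = 3.97°

4°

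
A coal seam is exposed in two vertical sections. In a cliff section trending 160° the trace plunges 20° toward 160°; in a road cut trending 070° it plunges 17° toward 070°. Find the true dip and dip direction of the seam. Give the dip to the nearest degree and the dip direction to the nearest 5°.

true dip 25°, dip direction 120°

Each apparent-dip line lies in the plane. As unit vectors (x east, y north, z up), v₁ plunges 20°→160° and v₂ plunges 17°→070°.
Cross product v₁ × v₂ gives the pole to the plane: n ∝ (0.370, -0.213, 0.899).
True dip = arccos(n_z / |n|) = arccos(0.9032) = 25.4°.
Dip direction = atan2(0.370, -0.213) = 120° (azimuth of n's horizontal projection).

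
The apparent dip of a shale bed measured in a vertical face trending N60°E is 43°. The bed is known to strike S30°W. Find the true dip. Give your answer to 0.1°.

The section is 30° from the strike.
tan(true dip) = tan 43° / sin 30° = 1.8650
δ = arctan(1.8650) = 61.80°

61.8°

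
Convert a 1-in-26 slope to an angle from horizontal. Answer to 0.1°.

2.2°

tan θ = 1/26 = 0.0385
θ = arctan(0.0385) = 2.20°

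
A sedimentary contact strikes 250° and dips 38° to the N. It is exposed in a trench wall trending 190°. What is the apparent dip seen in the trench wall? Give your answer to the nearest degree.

34°

The section lies 60° from the strike.
tan α = tan 38° × sin 60° = 0.7813 × 0.8660 = 0.6766
α = arctan(0.6766) = 34.08°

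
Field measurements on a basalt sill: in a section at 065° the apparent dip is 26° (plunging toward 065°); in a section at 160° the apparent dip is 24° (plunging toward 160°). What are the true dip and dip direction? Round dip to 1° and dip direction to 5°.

true dip 35°, dip direction 110°

The two traces are lines in the plane: v₁ = (sin 65°·cos 26°, cos 65°·cos 26°, −sin 26°), v₂ = (sin 160°·cos 24°, cos 160°·cos 24°, −sin 24°).
Cross product v₁ × v₂ gives the pole to the plane: n ∝ (0.531, -0.194, 0.818).
True dip = arccos(n_z / |n|) = arccos(0.8227) = 34.6°.
The horizontal component of n points toward azimuth atan2(n_x, n_y) = 110°, the dip direction.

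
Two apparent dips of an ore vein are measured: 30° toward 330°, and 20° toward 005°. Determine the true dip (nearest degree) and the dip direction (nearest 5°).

true dip 31°, dip direction 310°

Represent each trace as a vector plunging at its apparent dip toward its trend (east-north-up frame): v₁ = (-0.433, 0.750, -0.500), v₂ = (0.082, 0.936, -0.342).
Cross product v₁ × v₂ gives the pole to the plane: n ∝ (-0.212, 0.189, 0.467).
tan δ = √(n_x²+n_y²)/n_z = 0.284/0.467, so δ = 31.3°.
The horizontal component of n points toward azimuth atan2(n_x, n_y) = 312°, the dip direction.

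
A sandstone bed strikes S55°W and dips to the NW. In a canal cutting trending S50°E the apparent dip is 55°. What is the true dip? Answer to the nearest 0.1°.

55.9°

The section is 75° from the strike.
tan(true dip) = tan 55° / sin 75° = 1.4785
δ = arctan(1.4785) = 55.93°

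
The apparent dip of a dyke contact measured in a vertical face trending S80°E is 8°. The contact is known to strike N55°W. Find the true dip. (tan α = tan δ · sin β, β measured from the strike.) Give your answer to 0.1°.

The section is 25° from the strike.
tan δ = tan α / sin β = tan 8° / sin 25° = 0.1405 / 0.4226 = 0.3325
true dip = arctan 0.3325 = 18.39°

18.4°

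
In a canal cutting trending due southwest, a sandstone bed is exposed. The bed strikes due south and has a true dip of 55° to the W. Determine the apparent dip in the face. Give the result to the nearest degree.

45°

The strike is due south and the section trends due southwest; the acute angle between them is β = 45°.
tan α = tan 55° × sin 45° = 1.4281 × 0.7071 = 1.0099
apparent dip = arctan 1.0099 = 45.28°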